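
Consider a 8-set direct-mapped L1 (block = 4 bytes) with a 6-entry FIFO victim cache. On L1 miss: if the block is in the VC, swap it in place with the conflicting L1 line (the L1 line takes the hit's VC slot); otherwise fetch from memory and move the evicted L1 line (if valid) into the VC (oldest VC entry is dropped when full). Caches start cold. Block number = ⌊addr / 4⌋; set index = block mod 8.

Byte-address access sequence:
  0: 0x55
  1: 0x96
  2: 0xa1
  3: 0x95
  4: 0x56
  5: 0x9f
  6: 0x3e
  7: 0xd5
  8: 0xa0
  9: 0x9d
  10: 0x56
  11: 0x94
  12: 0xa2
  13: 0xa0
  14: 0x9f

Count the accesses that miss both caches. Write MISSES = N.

  [0] addr=0x55 blk=21 s=5: MISS | VC []
  [1] addr=0x96 blk=37 s=5: MISS | VC [21]
  [2] addr=0xa1 blk=40 s=0: MISS | VC [21]
  [3] addr=0x95 blk=37 s=5: L1-HIT | VC [21]
  [4] addr=0x56 blk=21 s=5: VC-HIT | VC [37]
  [5] addr=0x9f blk=39 s=7: MISS | VC [37]
  [6] addr=0x3e blk=15 s=7: MISS | VC [37, 39]
  [7] addr=0xd5 blk=53 s=5: MISS | VC [37, 39, 21]
  [8] addr=0xa0 blk=40 s=0: L1-HIT | VC [37, 39, 21]
  [9] addr=0x9d blk=39 s=7: VC-HIT | VC [37, 15, 21]
  [10] addr=0x56 blk=21 s=5: VC-HIT | VC [37, 15, 53]
  [11] addr=0x94 blk=37 s=5: VC-HIT | VC [21, 15, 53]
  [12] addr=0xa2 blk=40 s=0: L1-HIT | VC [21, 15, 53]
  [13] addr=0xa0 blk=40 s=0: L1-HIT | VC [21, 15, 53]
  [14] addr=0x9f blk=39 s=7: L1-HIT | VC [21, 15, 53]

MISSES = 6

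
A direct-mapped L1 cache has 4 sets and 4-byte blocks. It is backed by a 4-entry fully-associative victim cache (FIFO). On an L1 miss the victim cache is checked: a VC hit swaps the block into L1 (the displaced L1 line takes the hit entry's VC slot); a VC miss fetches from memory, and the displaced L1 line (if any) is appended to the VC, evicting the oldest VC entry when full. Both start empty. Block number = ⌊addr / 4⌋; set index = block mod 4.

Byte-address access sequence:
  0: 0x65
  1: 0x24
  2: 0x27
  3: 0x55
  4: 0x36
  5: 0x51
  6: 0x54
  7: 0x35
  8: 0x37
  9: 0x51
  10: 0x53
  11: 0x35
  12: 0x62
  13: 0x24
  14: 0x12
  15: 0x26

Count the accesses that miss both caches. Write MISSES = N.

MISSES = 7

#0 0x65→b25/s1 MISS; vc=[]
#1 0x24→b9/s1 MISS; vc=[25]
#2 0x27→b9/s1 L1-HIT; vc=[25]
#3 0x55→b21/s1 MISS; vc=[25,9]
#4 0x36→b13/s1 MISS; vc=[25,9,21]
#5 0x51→b20/s0 MISS; vc=[25,9,21]
#6 0x54→b21/s1 VC-HIT; vc=[25,9,13]
#7 0x35→b13/s1 VC-HIT; vc=[25,9,21]
#8 0x37→b13/s1 L1-HIT; vc=[25,9,21]
#9 0x51→b20/s0 L1-HIT; vc=[25,9,21]
#10 0x53→b20/s0 L1-HIT; vc=[25,9,21]
#11 0x35→b13/s1 L1-HIT; vc=[25,9,21]
#12 0x62→b24/s0 MISS; vc=[25,9,21,20]
#13 0x24→b9/s1 VC-HIT; vc=[25,13,21,20]
#14 0x12→b4/s0 MISS; vc=[13,21,20,24]
#15 0x26→b9/s1 L1-HIT; vc=[13,21,20,24]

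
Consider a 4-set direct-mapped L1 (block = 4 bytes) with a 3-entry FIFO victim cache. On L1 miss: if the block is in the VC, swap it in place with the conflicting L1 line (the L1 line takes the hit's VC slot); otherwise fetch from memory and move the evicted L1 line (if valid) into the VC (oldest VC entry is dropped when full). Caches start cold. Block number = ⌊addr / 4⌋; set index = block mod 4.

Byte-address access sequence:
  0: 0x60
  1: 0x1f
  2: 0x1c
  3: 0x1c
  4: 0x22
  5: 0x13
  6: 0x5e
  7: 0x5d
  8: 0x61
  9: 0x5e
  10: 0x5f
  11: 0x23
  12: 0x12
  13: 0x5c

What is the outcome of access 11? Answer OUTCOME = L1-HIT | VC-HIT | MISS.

#0 0x60→b24/s0 MISS; vc=[]
#1 0x1f→b7/s3 MISS; vc=[]
#2 0x1c→b7/s3 L1-HIT; vc=[]
#3 0x1c→b7/s3 L1-HIT; vc=[]
#4 0x22→b8/s0 MISS; vc=[24]
#5 0x13→b4/s0 MISS; vc=[24,8]
#6 0x5e→b23/s3 MISS; vc=[24,8,7]
#7 0x5d→b23/s3 L1-HIT; vc=[24,8,7]
#8 0x61→b24/s0 VC-HIT; vc=[4,8,7]
#9 0x5e→b23/s3 L1-HIT; vc=[4,8,7]
#10 0x5f→b23/s3 L1-HIT; vc=[4,8,7]
#11 0x23→b8/s0 VC-HIT; vc=[4,24,7]
#12 0x12→b4/s0 VC-HIT; vc=[8,24,7]
#13 0x5c→b23/s3 L1-HIT; vc=[8,24,7]

OUTCOME = VC-HIT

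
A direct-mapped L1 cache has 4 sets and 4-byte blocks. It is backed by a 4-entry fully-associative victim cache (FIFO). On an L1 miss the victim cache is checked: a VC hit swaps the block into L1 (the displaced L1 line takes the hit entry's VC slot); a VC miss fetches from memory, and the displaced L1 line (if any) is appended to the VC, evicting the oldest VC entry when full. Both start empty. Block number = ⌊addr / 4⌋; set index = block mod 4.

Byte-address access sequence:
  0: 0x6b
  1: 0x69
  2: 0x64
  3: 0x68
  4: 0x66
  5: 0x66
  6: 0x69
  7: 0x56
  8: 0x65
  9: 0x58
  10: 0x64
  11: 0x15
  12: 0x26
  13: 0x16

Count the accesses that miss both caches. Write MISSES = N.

MISSES = 6

0: 0x6b (blk 26, set 2) → MISS  vc=[]
1: 0x69 (blk 26, set 2) → L1-HIT  vc=[]
2: 0x64 (blk 25, set 1) → MISS  vc=[]
3: 0x68 (blk 26, set 2) → L1-HIT  vc=[]
4: 0x66 (blk 25, set 1) → L1-HIT  vc=[]
5: 0x66 (blk 25, set 1) → L1-HIT  vc=[]
6: 0x69 (blk 26, set 2) → L1-HIT  vc=[]
7: 0x56 (blk 21, set 1) → MISS  vc=[25]
8: 0x65 (blk 25, set 1) → VC-HIT  vc=[21]
9: 0x58 (blk 22, set 2) → MISS  vc=[21, 26]
10: 0x64 (blk 25, set 1) → L1-HIT  vc=[21, 26]
11: 0x15 (blk 5, set 1) → MISS  vc=[21, 26, 25]
12: 0x26 (blk 9, set 1) → MISS  vc=[21, 26, 25, 5]
13: 0x16 (blk 5, set 1) → VC-HIT  vc=[21, 26, 25, 9]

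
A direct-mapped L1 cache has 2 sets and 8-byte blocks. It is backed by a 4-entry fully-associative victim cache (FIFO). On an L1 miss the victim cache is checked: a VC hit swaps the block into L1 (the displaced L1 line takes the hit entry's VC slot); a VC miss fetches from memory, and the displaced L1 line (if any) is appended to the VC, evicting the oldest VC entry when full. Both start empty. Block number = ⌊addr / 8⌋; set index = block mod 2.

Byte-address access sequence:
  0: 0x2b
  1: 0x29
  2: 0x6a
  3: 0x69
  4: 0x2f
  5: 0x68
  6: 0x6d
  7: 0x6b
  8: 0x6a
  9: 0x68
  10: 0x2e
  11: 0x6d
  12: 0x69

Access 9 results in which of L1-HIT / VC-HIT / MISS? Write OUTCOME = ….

OUTCOME = L1-HIT

#0 0x2b→b5/s1 MISS; vc=[]
#1 0x29→b5/s1 L1-HIT; vc=[]
#2 0x6a→b13/s1 MISS; vc=[5]
#3 0x69→b13/s1 L1-HIT; vc=[5]
#4 0x2f→b5/s1 VC-HIT; vc=[13]
#5 0x68→b13/s1 VC-HIT; vc=[5]
#6 0x6d→b13/s1 L1-HIT; vc=[5]
#7 0x6b→b13/s1 L1-HIT; vc=[5]
#8 0x6a→b13/s1 L1-HIT; vc=[5]
#9 0x68→b13/s1 L1-HIT; vc=[5]
#10 0x2e→b5/s1 VC-HIT; vc=[13]
#11 0x6d→b13/s1 VC-HIT; vc=[5]
#12 0x69→b13/s1 L1-HIT; vc=[5]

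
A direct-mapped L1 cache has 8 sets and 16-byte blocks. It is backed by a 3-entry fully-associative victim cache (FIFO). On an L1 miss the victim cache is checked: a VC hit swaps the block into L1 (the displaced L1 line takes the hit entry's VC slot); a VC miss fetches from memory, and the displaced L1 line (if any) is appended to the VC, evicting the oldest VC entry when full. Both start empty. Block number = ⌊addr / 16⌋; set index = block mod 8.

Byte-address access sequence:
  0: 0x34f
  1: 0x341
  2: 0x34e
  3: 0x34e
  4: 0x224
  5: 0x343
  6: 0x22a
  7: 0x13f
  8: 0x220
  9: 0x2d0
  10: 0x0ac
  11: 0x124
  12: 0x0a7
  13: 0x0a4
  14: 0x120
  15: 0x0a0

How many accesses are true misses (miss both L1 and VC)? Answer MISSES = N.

MISSES = 6

#0 0x34f→b52/s4 MISS; vc=[]
#1 0x341→b52/s4 L1-HIT; vc=[]
#2 0x34e→b52/s4 L1-HIT; vc=[]
#3 0x34e→b52/s4 L1-HIT; vc=[]
#4 0x224→b34/s2 MISS; vc=[]
#5 0x343→b52/s4 L1-HIT; vc=[]
#6 0x22a→b34/s2 L1-HIT; vc=[]
#7 0x13f→b19/s3 MISS; vc=[]
#8 0x220→b34/s2 L1-HIT; vc=[]
#9 0x2d0→b45/s5 MISS; vc=[]
#10 0xac→b10/s2 MISS; vc=[34]
#11 0x124→b18/s2 MISS; vc=[34,10]
#12 0xa7→b10/s2 VC-HIT; vc=[34,18]
#13 0xa4→b10/s2 L1-HIT; vc=[34,18]
#14 0x120→b18/s2 VC-HIT; vc=[34,10]
#15 0xa0→b10/s2 VC-HIT; vc=[34,18]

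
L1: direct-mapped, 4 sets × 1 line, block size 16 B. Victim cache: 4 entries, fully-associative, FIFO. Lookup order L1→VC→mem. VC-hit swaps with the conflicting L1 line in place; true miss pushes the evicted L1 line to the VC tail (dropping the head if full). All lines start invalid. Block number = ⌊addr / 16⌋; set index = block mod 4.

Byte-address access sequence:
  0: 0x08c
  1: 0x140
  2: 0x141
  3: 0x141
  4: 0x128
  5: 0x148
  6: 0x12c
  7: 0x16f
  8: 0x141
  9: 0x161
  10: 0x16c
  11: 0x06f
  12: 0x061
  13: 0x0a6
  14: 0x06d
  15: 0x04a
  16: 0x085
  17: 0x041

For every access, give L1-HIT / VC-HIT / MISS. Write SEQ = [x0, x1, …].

SEQ = [MISS, MISS, L1-HIT, L1-HIT, MISS, L1-HIT, L1-HIT, MISS, L1-HIT, L1-HIT, L1-HIT, MISS, L1-HIT, MISS, VC-HIT, MISS, MISS, VC-HIT]

  [0] addr=0x8c blk=8 s=0: MISS | VC []
  [1] addr=0x140 blk=20 s=0: MISS | VC [8]
  [2] addr=0x141 blk=20 s=0: L1-HIT | VC [8]
  [3] addr=0x141 blk=20 s=0: L1-HIT | VC [8]
  [4] addr=0x128 blk=18 s=2: MISS | VC [8]
  [5] addr=0x148 blk=20 s=0: L1-HIT | VC [8]
  [6] addr=0x12c blk=18 s=2: L1-HIT | VC [8]
  [7] addr=0x16f blk=22 s=2: MISS | VC [8, 18]
  [8] addr=0x141 blk=20 s=0: L1-HIT | VC [8, 18]
  [9] addr=0x161 blk=22 s=2: L1-HIT | VC [8, 18]
  [10] addr=0x16c blk=22 s=2: L1-HIT | VC [8, 18]
  [11] addr=0x6f blk=6 s=2: MISS | VC [8, 18, 22]
  [12] addr=0x61 blk=6 s=2: L1-HIT | VC [8, 18, 22]
  [13] addr=0xa6 blk=10 s=2: MISS | VC [8, 18, 22, 6]
  [14] addr=0x6d blk=6 s=2: VC-HIT | VC [8, 18, 22, 10]
  [15] addr=0x4a blk=4 s=0: MISS | VC [18, 22, 10, 20]
  [16] addr=0x85 blk=8 s=0: MISS | VC [22, 10, 20, 4]
  [17] addr=0x41 blk=4 s=0: VC-HIT | VC [22, 10, 20, 8]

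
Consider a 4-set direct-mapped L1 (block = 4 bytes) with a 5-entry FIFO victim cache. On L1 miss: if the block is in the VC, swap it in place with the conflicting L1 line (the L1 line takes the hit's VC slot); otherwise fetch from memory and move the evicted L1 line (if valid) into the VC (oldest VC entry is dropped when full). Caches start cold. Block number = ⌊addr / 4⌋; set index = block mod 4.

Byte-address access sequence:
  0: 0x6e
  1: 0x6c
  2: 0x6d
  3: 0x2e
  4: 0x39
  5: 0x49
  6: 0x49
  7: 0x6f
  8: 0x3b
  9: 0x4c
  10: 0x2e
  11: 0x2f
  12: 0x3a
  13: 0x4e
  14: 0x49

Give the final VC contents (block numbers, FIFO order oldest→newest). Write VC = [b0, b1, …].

VC = [11, 14, 27]

0: 0x6e (blk 27, set 3) → MISS  vc=[]
1: 0x6c (blk 27, set 3) → L1-HIT  vc=[]
2: 0x6d (blk 27, set 3) → L1-HIT  vc=[]
3: 0x2e (blk 11, set 3) → MISS  vc=[27]
4: 0x39 (blk 14, set 2) → MISS  vc=[27]
5: 0x49 (blk 18, set 2) → MISS  vc=[27, 14]
6: 0x49 (blk 18, set 2) → L1-HIT  vc=[27, 14]
7: 0x6f (blk 27, set 3) → VC-HIT  vc=[11, 14]
8: 0x3b (blk 14, set 2) → VC-HIT  vc=[11, 18]
9: 0x4c (blk 19, set 3) → MISS  vc=[11, 18, 27]
10: 0x2e (blk 11, set 3) → VC-HIT  vc=[19, 18, 27]
11: 0x2f (blk 11, set 3) → L1-HIT  vc=[19, 18, 27]
12: 0x3a (blk 14, set 2) → L1-HIT  vc=[19, 18, 27]
13: 0x4e (blk 19, set 3) → VC-HIT  vc=[11, 18, 27]
14: 0x49 (blk 18, set 2) → VC-HIT  vc=[11, 14, 27]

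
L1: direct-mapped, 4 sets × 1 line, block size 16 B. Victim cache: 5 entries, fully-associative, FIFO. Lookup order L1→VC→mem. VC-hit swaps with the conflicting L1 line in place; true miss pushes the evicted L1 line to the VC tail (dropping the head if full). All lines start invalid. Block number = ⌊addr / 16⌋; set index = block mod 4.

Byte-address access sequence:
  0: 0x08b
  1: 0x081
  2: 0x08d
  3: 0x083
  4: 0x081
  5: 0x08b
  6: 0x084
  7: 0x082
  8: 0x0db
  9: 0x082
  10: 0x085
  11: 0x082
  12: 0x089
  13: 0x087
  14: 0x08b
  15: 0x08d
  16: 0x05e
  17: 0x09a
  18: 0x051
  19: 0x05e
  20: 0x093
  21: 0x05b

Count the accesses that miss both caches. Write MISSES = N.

MISSES = 4

  [0] addr=0x8b blk=8 s=0: MISS | VC []
  [1] addr=0x81 blk=8 s=0: L1-HIT | VC []
  [2] addr=0x8d blk=8 s=0: L1-HIT | VC []
  [3] addr=0x83 blk=8 s=0: L1-HIT | VC []
  [4] addr=0x81 blk=8 s=0: L1-HIT | VC []
  [5] addr=0x8b blk=8 s=0: L1-HIT | VC []
  [6] addr=0x84 blk=8 s=0: L1-HIT | VC []
  [7] addr=0x82 blk=8 s=0: L1-HIT | VC []
  [8] addr=0xdb blk=13 s=1: MISS | VC []
  [9] addr=0x82 blk=8 s=0: L1-HIT | VC []
  [10] addr=0x85 blk=8 s=0: L1-HIT | VC []
  [11] addr=0x82 blk=8 s=0: L1-HIT | VC []
  [12] addr=0x89 blk=8 s=0: L1-HIT | VC []
  [13] addr=0x87 blk=8 s=0: L1-HIT | VC []
  [14] addr=0x8b blk=8 s=0: L1-HIT | VC []
  [15] addr=0x8d blk=8 s=0: L1-HIT | VC []
  [16] addr=0x5e blk=5 s=1: MISS | VC [13]
  [17] addr=0x9a blk=9 s=1: MISS | VC [13, 5]
  [18] addr=0x51 blk=5 s=1: VC-HIT | VC [13, 9]
  [19] addr=0x5e blk=5 s=1: L1-HIT | VC [13, 9]
  [20] addr=0x93 blk=9 s=1: VC-HIT | VC [13, 5]
  [21] addr=0x5b blk=5 s=1: VC-HIT | VC [13, 9]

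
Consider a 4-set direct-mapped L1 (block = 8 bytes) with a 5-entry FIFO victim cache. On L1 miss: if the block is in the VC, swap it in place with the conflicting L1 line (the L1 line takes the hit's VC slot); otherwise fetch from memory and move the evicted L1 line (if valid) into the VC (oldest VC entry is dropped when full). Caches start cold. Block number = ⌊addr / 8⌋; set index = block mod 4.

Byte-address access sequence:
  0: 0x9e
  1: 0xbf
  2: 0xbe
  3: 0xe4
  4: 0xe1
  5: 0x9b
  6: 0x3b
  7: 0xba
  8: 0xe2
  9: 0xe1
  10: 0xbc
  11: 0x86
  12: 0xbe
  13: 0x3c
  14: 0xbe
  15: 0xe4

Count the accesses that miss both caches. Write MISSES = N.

MISSES = 5

#0 0x9e→b19/s3 MISS; vc=[]
#1 0xbf→b23/s3 MISS; vc=[19]
#2 0xbe→b23/s3 L1-HIT; vc=[19]
#3 0xe4→b28/s0 MISS; vc=[19]
#4 0xe1→b28/s0 L1-HIT; vc=[19]
#5 0x9b→b19/s3 VC-HIT; vc=[23]
#6 0x3b→b7/s3 MISS; vc=[23,19]
#7 0xba→b23/s3 VC-HIT; vc=[7,19]
#8 0xe2→b28/s0 L1-HIT; vc=[7,19]
#9 0xe1→b28/s0 L1-HIT; vc=[7,19]
#10 0xbc→b23/s3 L1-HIT; vc=[7,19]
#11 0x86→b16/s0 MISS; vc=[7,19,28]
#12 0xbe→b23/s3 L1-HIT; vc=[7,19,28]
#13 0x3c→b7/s3 VC-HIT; vc=[23,19,28]
#14 0xbe→b23/s3 VC-HIT; vc=[7,19,28]
#15 0xe4→b28/s0 VC-HIT; vc=[7,19,16]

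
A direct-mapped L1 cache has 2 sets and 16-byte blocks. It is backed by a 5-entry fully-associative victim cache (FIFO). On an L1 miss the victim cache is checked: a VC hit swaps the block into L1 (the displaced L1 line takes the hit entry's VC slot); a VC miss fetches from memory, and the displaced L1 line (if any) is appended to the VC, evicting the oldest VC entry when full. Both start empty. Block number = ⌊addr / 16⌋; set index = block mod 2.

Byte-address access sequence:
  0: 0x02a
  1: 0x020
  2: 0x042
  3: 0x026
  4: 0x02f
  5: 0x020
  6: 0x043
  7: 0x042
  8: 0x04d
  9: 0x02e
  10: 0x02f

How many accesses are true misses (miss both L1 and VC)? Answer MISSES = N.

MISSES = 2

  [0] addr=0x2a blk=2 s=0: MISS | VC []
  [1] addr=0x20 blk=2 s=0: L1-HIT | VC []
  [2] addr=0x42 blk=4 s=0: MISS | VC [2]
  [3] addr=0x26 blk=2 s=0: VC-HIT | VC [4]
  [4] addr=0x2f blk=2 s=0: L1-HIT | VC [4]
  [5] addr=0x20 blk=2 s=0: L1-HIT | VC [4]
  [6] addr=0x43 blk=4 s=0: VC-HIT | VC [2]
  [7] addr=0x42 blk=4 s=0: L1-HIT | VC [2]
  [8] addr=0x4d blk=4 s=0: L1-HIT | VC [2]
  [9] addr=0x2e blk=2 s=0: VC-HIT | VC [4]
  [10] addr=0x2f blk=2 s=0: L1-HIT | VC [4]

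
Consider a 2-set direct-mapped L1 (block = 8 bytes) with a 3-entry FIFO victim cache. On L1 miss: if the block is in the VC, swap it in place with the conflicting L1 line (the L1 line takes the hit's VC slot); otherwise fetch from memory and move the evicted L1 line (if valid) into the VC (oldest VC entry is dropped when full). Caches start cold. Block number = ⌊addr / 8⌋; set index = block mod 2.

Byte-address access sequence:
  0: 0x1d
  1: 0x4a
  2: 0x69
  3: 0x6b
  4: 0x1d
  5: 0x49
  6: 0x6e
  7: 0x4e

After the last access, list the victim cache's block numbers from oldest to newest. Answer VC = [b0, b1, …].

VC = [13, 3]

#0 0x1d→b3/s1 MISS; vc=[]
#1 0x4a→b9/s1 MISS; vc=[3]
#2 0x69→b13/s1 MISS; vc=[3,9]
#3 0x6b→b13/s1 L1-HIT; vc=[3,9]
#4 0x1d→b3/s1 VC-HIT; vc=[13,9]
#5 0x49→b9/s1 VC-HIT; vc=[13,3]
#6 0x6e→b13/s1 VC-HIT; vc=[9,3]
#7 0x4e→b9/s1 VC-HIT; vc=[13,3]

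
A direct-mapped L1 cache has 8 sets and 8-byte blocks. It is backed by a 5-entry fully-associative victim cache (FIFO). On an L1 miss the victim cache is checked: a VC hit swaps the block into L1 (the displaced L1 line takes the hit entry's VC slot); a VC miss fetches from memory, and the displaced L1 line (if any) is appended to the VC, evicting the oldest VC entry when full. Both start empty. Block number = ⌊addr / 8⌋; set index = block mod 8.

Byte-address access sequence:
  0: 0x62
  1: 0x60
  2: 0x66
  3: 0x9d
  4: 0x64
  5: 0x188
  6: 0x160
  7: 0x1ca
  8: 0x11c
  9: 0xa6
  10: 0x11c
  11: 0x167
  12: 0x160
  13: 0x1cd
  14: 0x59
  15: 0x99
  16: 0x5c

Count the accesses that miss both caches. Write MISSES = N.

MISSES = 8

  [0] addr=0x62 blk=12 s=4: MISS | VC []
  [1] addr=0x60 blk=12 s=4: L1-HIT | VC []
  [2] addr=0x66 blk=12 s=4: L1-HIT | VC []
  [3] addr=0x9d blk=19 s=3: MISS | VC []
  [4] addr=0x64 blk=12 s=4: L1-HIT | VC []
  [5] addr=0x188 blk=49 s=1: MISS | VC []
  [6] addr=0x160 blk=44 s=4: MISS | VC [12]
  [7] addr=0x1ca blk=57 s=1: MISS | VC [12, 49]
  [8] addr=0x11c blk=35 s=3: MISS | VC [12, 49, 19]
  [9] addr=0xa6 blk=20 s=4: MISS | VC [12, 49, 19, 44]
  [10] addr=0x11c blk=35 s=3: L1-HIT | VC [12, 49, 19, 44]
  [11] addr=0x167 blk=44 s=4: VC-HIT | VC [12, 49, 19, 20]
  [12] addr=0x160 blk=44 s=4: L1-HIT | VC [12, 49, 19, 20]
  [13] addr=0x1cd blk=57 s=1: L1-HIT | VC [12, 49, 19, 20]
  [14] addr=0x59 blk=11 s=3: MISS | VC [12, 49, 19, 20, 35]
  [15] addr=0x99 blk=19 s=3: VC-HIT | VC [12, 49, 11, 20, 35]
  [16] addr=0x5c blk=11 s=3: VC-HIT | VC [12, 49, 19, 20, 35]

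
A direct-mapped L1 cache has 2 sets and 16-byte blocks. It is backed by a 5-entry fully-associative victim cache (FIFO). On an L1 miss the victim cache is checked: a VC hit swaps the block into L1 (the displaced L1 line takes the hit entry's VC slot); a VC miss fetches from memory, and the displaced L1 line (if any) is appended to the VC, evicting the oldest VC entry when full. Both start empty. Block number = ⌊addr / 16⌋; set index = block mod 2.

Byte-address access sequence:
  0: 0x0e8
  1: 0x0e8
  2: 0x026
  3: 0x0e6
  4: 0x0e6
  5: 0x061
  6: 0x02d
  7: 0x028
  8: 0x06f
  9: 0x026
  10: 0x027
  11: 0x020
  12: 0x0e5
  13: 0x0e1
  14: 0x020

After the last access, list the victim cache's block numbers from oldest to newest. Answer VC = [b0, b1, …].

VC = [6, 14]

#0 0xe8→b14/s0 MISS; vc=[]
#1 0xe8→b14/s0 L1-HIT; vc=[]
#2 0x26→b2/s0 MISS; vc=[14]
#3 0xe6→b14/s0 VC-HIT; vc=[2]
#4 0xe6→b14/s0 L1-HIT; vc=[2]
#5 0x61→b6/s0 MISS; vc=[2,14]
#6 0x2d→b2/s0 VC-HIT; vc=[6,14]
#7 0x28→b2/s0 L1-HIT; vc=[6,14]
#8 0x6f→b6/s0 VC-HIT; vc=[2,14]
#9 0x26→b2/s0 VC-HIT; vc=[6,14]
#10 0x27→b2/s0 L1-HIT; vc=[6,14]
#11 0x20→b2/s0 L1-HIT; vc=[6,14]
#12 0xe5→b14/s0 VC-HIT; vc=[6,2]
#13 0xe1→b14/s0 L1-HIT; vc=[6,2]
#14 0x20→b2/s0 VC-HIT; vc=[6,14]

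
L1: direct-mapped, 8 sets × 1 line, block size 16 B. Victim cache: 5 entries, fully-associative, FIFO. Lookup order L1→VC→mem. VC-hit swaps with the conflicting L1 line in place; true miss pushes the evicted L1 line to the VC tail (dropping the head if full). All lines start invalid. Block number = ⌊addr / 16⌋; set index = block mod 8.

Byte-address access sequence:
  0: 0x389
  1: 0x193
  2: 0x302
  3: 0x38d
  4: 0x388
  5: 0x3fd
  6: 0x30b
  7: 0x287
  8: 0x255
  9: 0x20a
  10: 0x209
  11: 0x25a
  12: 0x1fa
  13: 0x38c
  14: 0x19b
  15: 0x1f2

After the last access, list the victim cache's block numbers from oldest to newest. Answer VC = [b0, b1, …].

  [0] addr=0x389 blk=56 s=0: MISS | VC []
  [1] addr=0x193 blk=25 s=1: MISS | VC []
  [2] addr=0x302 blk=48 s=0: MISS | VC [56]
  [3] addr=0x38d blk=56 s=0: VC-HIT | VC [48]
  [4] addr=0x388 blk=56 s=0: L1-HIT | VC [48]
  [5] addr=0x3fd blk=63 s=7: MISS | VC [48]
  [6] addr=0x30b blk=48 s=0: VC-HIT | VC [56]
  [7] addr=0x287 blk=40 s=0: MISS | VC [56, 48]
  [8] addr=0x255 blk=37 s=5: MISS | VC [56, 48]
  [9] addr=0x20a blk=32 s=0: MISS | VC [56, 48, 40]
  [10] addr=0x209 blk=32 s=0: L1-HIT | VC [56, 48, 40]
  [11] addr=0x25a blk=37 s=5: L1-HIT | VC [56, 48, 40]
  [12] addr=0x1fa blk=31 s=7: MISS | VC [56, 48, 40, 63]
  [13] addr=0x38c blk=56 s=0: VC-HIT | VC [32, 48, 40, 63]
  [14] addr=0x19b blk=25 s=1: L1-HIT | VC [32, 48, 40, 63]
  [15] addr=0x1f2 blk=31 s=7: L1-HIT | VC [32, 48, 40, 63]

VC = [32, 48, 40, 63]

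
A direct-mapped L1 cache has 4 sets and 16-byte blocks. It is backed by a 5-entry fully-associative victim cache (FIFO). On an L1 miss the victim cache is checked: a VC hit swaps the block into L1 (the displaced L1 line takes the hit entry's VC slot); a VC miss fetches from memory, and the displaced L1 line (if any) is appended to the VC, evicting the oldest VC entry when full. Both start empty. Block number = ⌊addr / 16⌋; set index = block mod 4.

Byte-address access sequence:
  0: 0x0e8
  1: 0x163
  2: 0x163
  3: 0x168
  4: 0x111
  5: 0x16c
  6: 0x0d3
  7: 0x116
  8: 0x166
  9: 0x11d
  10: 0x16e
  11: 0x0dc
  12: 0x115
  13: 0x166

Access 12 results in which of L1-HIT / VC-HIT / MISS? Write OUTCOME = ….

#0 0xe8→b14/s2 MISS; vc=[]
#1 0x163→b22/s2 MISS; vc=[14]
#2 0x163→b22/s2 L1-HIT; vc=[14]
#3 0x168→b22/s2 L1-HIT; vc=[14]
#4 0x111→b17/s1 MISS; vc=[14]
#5 0x16c→b22/s2 L1-HIT; vc=[14]
#6 0xd3→b13/s1 MISS; vc=[14,17]
#7 0x116→b17/s1 VC-HIT; vc=[14,13]
#8 0x166→b22/s2 L1-HIT; vc=[14,13]
#9 0x11d→b17/s1 L1-HIT; vc=[14,13]
#10 0x16e→b22/s2 L1-HIT; vc=[14,13]
#11 0xdc→b13/s1 VC-HIT; vc=[14,17]
#12 0x115→b17/s1 VC-HIT; vc=[14,13]
#13 0x166→b22/s2 L1-HIT; vc=[14,13]

OUTCOME = VC-HIT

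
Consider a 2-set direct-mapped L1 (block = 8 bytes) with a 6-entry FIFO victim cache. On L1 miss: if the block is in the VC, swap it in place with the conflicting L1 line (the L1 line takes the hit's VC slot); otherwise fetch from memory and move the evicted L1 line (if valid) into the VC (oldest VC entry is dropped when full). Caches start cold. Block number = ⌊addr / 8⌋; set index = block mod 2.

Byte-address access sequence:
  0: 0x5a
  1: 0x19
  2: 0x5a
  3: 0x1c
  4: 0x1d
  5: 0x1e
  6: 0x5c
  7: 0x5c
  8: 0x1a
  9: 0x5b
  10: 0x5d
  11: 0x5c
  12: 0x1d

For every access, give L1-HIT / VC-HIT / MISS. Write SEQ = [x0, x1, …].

SEQ = [MISS, MISS, VC-HIT, VC-HIT, L1-HIT, L1-HIT, VC-HIT, L1-HIT, VC-HIT, VC-HIT, L1-HIT, L1-HIT, VC-HIT]

0: 0x5a (blk 11, set 1) → MISS  vc=[]
1: 0x19 (blk 3, set 1) → MISS  vc=[11]
2: 0x5a (blk 11, set 1) → VC-HIT  vc=[3]
3: 0x1c (blk 3, set 1) → VC-HIT  vc=[11]
4: 0x1d (blk 3, set 1) → L1-HIT  vc=[11]
5: 0x1e (blk 3, set 1) → L1-HIT  vc=[11]
6: 0x5c (blk 11, set 1) → VC-HIT  vc=[3]
7: 0x5c (blk 11, set 1) → L1-HIT  vc=[3]
8: 0x1a (blk 3, set 1) → VC-HIT  vc=[11]
9: 0x5b (blk 11, set 1) → VC-HIT  vc=[3]
10: 0x5d (blk 11, set 1) → L1-HIT  vc=[3]
11: 0x5c (blk 11, set 1) → L1-HIT  vc=[3]
12: 0x1d (blk 3, set 1) → VC-HIT  vc=[11]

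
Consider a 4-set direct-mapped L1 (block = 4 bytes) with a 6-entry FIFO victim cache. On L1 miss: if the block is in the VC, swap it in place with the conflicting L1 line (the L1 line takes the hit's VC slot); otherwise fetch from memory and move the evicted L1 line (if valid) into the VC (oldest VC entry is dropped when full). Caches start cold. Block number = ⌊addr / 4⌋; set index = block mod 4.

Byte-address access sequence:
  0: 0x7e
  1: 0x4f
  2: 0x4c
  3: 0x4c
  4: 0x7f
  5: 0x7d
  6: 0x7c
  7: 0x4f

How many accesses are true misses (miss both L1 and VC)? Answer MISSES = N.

MISSES = 2

#0 0x7e→b31/s3 MISS; vc=[]
#1 0x4f→b19/s3 MISS; vc=[31]
#2 0x4c→b19/s3 L1-HIT; vc=[31]
#3 0x4c→b19/s3 L1-HIT; vc=[31]
#4 0x7f→b31/s3 VC-HIT; vc=[19]
#5 0x7d→b31/s3 L1-HIT; vc=[19]
#6 0x7c→b31/s3 L1-HIT; vc=[19]
#7 0x4f→b19/s3 VC-HIT; vc=[31]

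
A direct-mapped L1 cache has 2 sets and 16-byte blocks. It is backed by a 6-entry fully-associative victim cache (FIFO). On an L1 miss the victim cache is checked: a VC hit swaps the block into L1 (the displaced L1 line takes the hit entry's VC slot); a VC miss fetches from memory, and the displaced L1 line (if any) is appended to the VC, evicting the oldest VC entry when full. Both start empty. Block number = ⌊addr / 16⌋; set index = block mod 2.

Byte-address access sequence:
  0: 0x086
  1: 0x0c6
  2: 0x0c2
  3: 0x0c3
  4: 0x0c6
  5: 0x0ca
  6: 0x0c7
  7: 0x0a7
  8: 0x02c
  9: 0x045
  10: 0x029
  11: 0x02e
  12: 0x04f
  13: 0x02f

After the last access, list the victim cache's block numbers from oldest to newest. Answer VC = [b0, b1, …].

VC = [8, 12, 10, 4]

0: 0x86 (blk 8, set 0) → MISS  vc=[]
1: 0xc6 (blk 12, set 0) → MISS  vc=[8]
2: 0xc2 (blk 12, set 0) → L1-HIT  vc=[8]
3: 0xc3 (blk 12, set 0) → L1-HIT  vc=[8]
4: 0xc6 (blk 12, set 0) → L1-HIT  vc=[8]
5: 0xca (blk 12, set 0) → L1-HIT  vc=[8]
6: 0xc7 (blk 12, set 0) → L1-HIT  vc=[8]
7: 0xa7 (blk 10, set 0) → MISS  vc=[8, 12]
8: 0x2c (blk 2, set 0) → MISS  vc=[8, 12, 10]
9: 0x45 (blk 4, set 0) → MISS  vc=[8, 12, 10, 2]
10: 0x29 (blk 2, set 0) → VC-HIT  vc=[8, 12, 10, 4]
11: 0x2e (blk 2, set 0) → L1-HIT  vc=[8, 12, 10, 4]
12: 0x4f (blk 4, set 0) → VC-HIT  vc=[8, 12, 10, 2]
13: 0x2f (blk 2, set 0) → VC-HIT  vc=[8, 12, 10, 4]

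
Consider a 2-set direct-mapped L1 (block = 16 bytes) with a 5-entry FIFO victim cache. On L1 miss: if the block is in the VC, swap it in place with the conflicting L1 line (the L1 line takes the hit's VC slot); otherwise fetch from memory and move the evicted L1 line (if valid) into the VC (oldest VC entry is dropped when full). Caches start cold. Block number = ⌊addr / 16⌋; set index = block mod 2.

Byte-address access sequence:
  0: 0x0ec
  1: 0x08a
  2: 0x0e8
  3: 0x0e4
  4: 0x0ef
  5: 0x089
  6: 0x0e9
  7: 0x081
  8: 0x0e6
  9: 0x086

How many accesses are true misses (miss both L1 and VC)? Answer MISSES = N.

  [0] addr=0xec blk=14 s=0: MISS | VC []
  [1] addr=0x8a blk=8 s=0: MISS | VC [14]
  [2] addr=0xe8 blk=14 s=0: VC-HIT | VC [8]
  [3] addr=0xe4 blk=14 s=0: L1-HIT | VC [8]
  [4] addr=0xef blk=14 s=0: L1-HIT | VC [8]
  [5] addr=0x89 blk=8 s=0: VC-HIT | VC [14]
  [6] addr=0xe9 blk=14 s=0: VC-HIT | VC [8]
  [7] addr=0x81 blk=8 s=0: VC-HIT | VC [14]
  [8] addr=0xe6 blk=14 s=0: VC-HIT | VC [8]
  [9] addr=0x86 blk=8 s=0: VC-HIT | VC [14]

MISSES = 2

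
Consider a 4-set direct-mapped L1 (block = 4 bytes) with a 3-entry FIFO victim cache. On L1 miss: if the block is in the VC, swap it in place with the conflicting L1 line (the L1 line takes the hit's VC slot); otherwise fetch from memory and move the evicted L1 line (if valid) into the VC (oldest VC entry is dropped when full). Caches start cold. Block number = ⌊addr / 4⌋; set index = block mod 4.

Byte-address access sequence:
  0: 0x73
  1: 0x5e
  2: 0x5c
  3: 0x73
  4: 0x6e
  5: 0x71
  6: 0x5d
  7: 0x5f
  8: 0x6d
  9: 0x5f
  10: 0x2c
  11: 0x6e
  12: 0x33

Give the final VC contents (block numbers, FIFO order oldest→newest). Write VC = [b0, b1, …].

0: 0x73 (blk 28, set 0) → MISS  vc=[]
1: 0x5e (blk 23, set 3) → MISS  vc=[]
2: 0x5c (blk 23, set 3) → L1-HIT  vc=[]
3: 0x73 (blk 28, set 0) → L1-HIT  vc=[]
4: 0x6e (blk 27, set 3) → MISS  vc=[23]
5: 0x71 (blk 28, set 0) → L1-HIT  vc=[23]
6: 0x5d (blk 23, set 3) → VC-HIT  vc=[27]
7: 0x5f (blk 23, set 3) → L1-HIT  vc=[27]
8: 0x6d (blk 27, set 3) → VC-HIT  vc=[23]
9: 0x5f (blk 23, set 3) → VC-HIT  vc=[27]
10: 0x2c (blk 11, set 3) → MISS  vc=[27, 23]
11: 0x6e (blk 27, set 3) → VC-HIT  vc=[11, 23]
12: 0x33 (blk 12, set 0) → MISS  vc=[11, 23, 28]

VC = [11, 23, 28]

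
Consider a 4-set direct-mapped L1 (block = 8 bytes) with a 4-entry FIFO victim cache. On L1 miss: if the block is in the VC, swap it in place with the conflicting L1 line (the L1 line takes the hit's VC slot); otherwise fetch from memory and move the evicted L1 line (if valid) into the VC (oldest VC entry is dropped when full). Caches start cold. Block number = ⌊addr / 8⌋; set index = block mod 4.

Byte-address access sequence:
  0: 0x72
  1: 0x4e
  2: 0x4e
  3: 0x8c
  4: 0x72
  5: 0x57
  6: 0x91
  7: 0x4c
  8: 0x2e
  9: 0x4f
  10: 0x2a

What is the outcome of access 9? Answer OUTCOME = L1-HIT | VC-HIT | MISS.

0: 0x72 (blk 14, set 2) → MISS  vc=[]
1: 0x4e (blk 9, set 1) → MISS  vc=[]
2: 0x4e (blk 9, set 1) → L1-HIT  vc=[]
3: 0x8c (blk 17, set 1) → MISS  vc=[9]
4: 0x72 (blk 14, set 2) → L1-HIT  vc=[9]
5: 0x57 (blk 10, set 2) → MISS  vc=[9, 14]
6: 0x91 (blk 18, set 2) → MISS  vc=[9, 14, 10]
7: 0x4c (blk 9, set 1) → VC-HIT  vc=[17, 14, 10]
8: 0x2e (blk 5, set 1) → MISS  vc=[17, 14, 10, 9]
9: 0x4f (blk 9, set 1) → VC-HIT  vc=[17, 14, 10, 5]
10: 0x2a (blk 5, set 1) → VC-HIT  vc=[17, 14, 10, 9]

OUTCOME = VC-HIT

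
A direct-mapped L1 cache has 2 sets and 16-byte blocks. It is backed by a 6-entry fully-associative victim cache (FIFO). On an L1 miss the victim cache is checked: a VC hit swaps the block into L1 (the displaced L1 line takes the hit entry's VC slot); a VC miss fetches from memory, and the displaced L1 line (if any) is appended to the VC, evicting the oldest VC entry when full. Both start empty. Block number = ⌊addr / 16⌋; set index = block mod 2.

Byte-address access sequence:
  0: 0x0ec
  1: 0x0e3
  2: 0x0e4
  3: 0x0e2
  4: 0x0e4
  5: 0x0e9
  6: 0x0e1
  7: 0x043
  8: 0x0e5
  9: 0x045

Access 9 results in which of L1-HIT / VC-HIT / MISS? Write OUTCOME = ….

OUTCOME = VC-HIT

#0 0xec→b14/s0 MISS; vc=[]
#1 0xe3→b14/s0 L1-HIT; vc=[]
#2 0xe4→b14/s0 L1-HIT; vc=[]
#3 0xe2→b14/s0 L1-HIT; vc=[]
#4 0xe4→b14/s0 L1-HIT; vc=[]
#5 0xe9→b14/s0 L1-HIT; vc=[]
#6 0xe1→b14/s0 L1-HIT; vc=[]
#7 0x43→b4/s0 MISS; vc=[14]
#8 0xe5→b14/s0 VC-HIT; vc=[4]
#9 0x45→b4/s0 VC-HIT; vc=[14]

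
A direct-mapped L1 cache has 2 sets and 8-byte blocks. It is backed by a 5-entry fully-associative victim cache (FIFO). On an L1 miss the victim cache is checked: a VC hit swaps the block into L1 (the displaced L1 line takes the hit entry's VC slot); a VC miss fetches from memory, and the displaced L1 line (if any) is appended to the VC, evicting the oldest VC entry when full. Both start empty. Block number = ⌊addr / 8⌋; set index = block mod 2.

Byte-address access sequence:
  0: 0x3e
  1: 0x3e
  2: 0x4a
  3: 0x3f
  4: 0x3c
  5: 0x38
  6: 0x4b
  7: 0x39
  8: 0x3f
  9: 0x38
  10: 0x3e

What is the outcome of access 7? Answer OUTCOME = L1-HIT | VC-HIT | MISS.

OUTCOME = VC-HIT

  [0] addr=0x3e blk=7 s=1: MISS | VC []
  [1] addr=0x3e blk=7 s=1: L1-HIT | VC []
  [2] addr=0x4a blk=9 s=1: MISS | VC [7]
  [3] addr=0x3f blk=7 s=1: VC-HIT | VC [9]
  [4] addr=0x3c blk=7 s=1: L1-HIT | VC [9]
  [5] addr=0x38 blk=7 s=1: L1-HIT | VC [9]
  [6] addr=0x4b blk=9 s=1: VC-HIT | VC [7]
  [7] addr=0x39 blk=7 s=1: VC-HIT | VC [9]
  [8] addr=0x3f blk=7 s=1: L1-HIT | VC [9]
  [9] addr=0x38 blk=7 s=1: L1-HIT | VC [9]
  [10] addr=0x3e blk=7 s=1: L1-HIT | VC [9]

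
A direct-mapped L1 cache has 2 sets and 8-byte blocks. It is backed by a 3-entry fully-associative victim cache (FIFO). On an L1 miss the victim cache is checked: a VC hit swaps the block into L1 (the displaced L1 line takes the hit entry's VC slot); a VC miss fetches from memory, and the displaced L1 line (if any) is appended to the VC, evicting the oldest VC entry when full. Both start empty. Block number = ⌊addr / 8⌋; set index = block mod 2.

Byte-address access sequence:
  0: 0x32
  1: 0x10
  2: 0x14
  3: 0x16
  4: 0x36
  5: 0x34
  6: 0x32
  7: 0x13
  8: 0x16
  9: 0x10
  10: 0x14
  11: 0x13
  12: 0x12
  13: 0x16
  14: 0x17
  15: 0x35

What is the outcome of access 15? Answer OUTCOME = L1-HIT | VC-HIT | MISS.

#0 0x32→b6/s0 MISS; vc=[]
#1 0x10→b2/s0 MISS; vc=[6]
#2 0x14→b2/s0 L1-HIT; vc=[6]
#3 0x16→b2/s0 L1-HIT; vc=[6]
#4 0x36→b6/s0 VC-HIT; vc=[2]
#5 0x34→b6/s0 L1-HIT; vc=[2]
#6 0x32→b6/s0 L1-HIT; vc=[2]
#7 0x13→b2/s0 VC-HIT; vc=[6]
#8 0x16→b2/s0 L1-HIT; vc=[6]
#9 0x10→b2/s0 L1-HIT; vc=[6]
#10 0x14→b2/s0 L1-HIT; vc=[6]
#11 0x13→b2/s0 L1-HIT; vc=[6]
#12 0x12→b2/s0 L1-HIT; vc=[6]
#13 0x16→b2/s0 L1-HIT; vc=[6]
#14 0x17→b2/s0 L1-HIT; vc=[6]
#15 0x35→b6/s0 VC-HIT; vc=[2]

OUTCOME = VC-HIT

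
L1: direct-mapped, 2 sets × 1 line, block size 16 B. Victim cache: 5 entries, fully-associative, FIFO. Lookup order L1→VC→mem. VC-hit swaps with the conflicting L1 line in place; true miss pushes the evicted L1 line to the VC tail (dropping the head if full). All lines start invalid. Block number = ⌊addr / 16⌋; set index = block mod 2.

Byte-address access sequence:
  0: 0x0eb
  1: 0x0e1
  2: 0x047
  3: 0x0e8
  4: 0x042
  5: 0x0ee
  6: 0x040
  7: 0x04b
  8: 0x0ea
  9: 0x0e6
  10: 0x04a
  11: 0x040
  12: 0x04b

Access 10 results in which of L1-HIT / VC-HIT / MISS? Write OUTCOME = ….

0: 0xeb (blk 14, set 0) → MISS  vc=[]
1: 0xe1 (blk 14, set 0) → L1-HIT  vc=[]
2: 0x47 (blk 4, set 0) → MISS  vc=[14]
3: 0xe8 (blk 14, set 0) → VC-HIT  vc=[4]
4: 0x42 (blk 4, set 0) → VC-HIT  vc=[14]
5: 0xee (blk 14, set 0) → VC-HIT  vc=[4]
6: 0x40 (blk 4, set 0) → VC-HIT  vc=[14]
7: 0x4b (blk 4, set 0) → L1-HIT  vc=[14]
8: 0xea (blk 14, set 0) → VC-HIT  vc=[4]
9: 0xe6 (blk 14, set 0) → L1-HIT  vc=[4]
10: 0x4a (blk 4, set 0) → VC-HIT  vc=[14]
11: 0x40 (blk 4, set 0) → L1-HIT  vc=[14]
12: 0x4b (blk 4, set 0) → L1-HIT  vc=[14]

OUTCOME = VC-HIT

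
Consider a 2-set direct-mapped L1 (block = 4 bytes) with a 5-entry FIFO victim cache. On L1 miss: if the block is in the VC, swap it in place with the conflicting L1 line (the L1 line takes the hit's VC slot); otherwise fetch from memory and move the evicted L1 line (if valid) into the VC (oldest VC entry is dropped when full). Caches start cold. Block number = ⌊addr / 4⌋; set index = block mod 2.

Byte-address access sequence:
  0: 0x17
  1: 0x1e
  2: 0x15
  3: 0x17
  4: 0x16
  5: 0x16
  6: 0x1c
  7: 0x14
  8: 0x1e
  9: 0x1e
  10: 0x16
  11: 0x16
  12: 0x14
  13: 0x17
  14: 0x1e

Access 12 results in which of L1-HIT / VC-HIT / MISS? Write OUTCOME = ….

OUTCOME = L1-HIT

#0 0x17→b5/s1 MISS; vc=[]
#1 0x1e→b7/s1 MISS; vc=[5]
#2 0x15→b5/s1 VC-HIT; vc=[7]
#3 0x17→b5/s1 L1-HIT; vc=[7]
#4 0x16→b5/s1 L1-HIT; vc=[7]
#5 0x16→b5/s1 L1-HIT; vc=[7]
#6 0x1c→b7/s1 VC-HIT; vc=[5]
#7 0x14→b5/s1 VC-HIT; vc=[7]
#8 0x1e→b7/s1 VC-HIT; vc=[5]
#9 0x1e→b7/s1 L1-HIT; vc=[5]
#10 0x16→b5/s1 VC-HIT; vc=[7]
#11 0x16→b5/s1 L1-HIT; vc=[7]
#12 0x14→b5/s1 L1-HIT; vc=[7]
#13 0x17→b5/s1 L1-HIT; vc=[7]
#14 0x1e→b7/s1 VC-HIT; vc=[5]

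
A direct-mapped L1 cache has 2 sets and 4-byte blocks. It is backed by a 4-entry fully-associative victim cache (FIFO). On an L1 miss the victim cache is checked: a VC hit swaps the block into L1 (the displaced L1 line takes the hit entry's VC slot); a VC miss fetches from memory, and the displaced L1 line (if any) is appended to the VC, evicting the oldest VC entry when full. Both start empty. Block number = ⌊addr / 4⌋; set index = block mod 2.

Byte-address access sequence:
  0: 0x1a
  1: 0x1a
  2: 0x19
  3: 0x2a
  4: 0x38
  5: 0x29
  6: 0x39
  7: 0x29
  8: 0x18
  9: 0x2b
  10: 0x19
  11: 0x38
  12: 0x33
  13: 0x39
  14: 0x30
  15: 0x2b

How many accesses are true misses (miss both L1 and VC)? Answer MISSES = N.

MISSES = 4

0: 0x1a (blk 6, set 0) → MISS  vc=[]
1: 0x1a (blk 6, set 0) → L1-HIT  vc=[]
2: 0x19 (blk 6, set 0) → L1-HIT  vc=[]
3: 0x2a (blk 10, set 0) → MISS  vc=[6]
4: 0x38 (blk 14, set 0) → MISS  vc=[6, 10]
5: 0x29 (blk 10, set 0) → VC-HIT  vc=[6, 14]
6: 0x39 (blk 14, set 0) → VC-HIT  vc=[6, 10]
7: 0x29 (blk 10, set 0) → VC-HIT  vc=[6, 14]
8: 0x18 (blk 6, set 0) → VC-HIT  vc=[10, 14]
9: 0x2b (blk 10, set 0) → VC-HIT  vc=[6, 14]
10: 0x19 (blk 6, set 0) → VC-HIT  vc=[10, 14]
11: 0x38 (blk 14, set 0) → VC-HIT  vc=[10, 6]
12: 0x33 (blk 12, set 0) → MISS  vc=[10, 6, 14]
13: 0x39 (blk 14, set 0) → VC-HIT  vc=[10, 6, 12]
14: 0x30 (blk 12, set 0) → VC-HIT  vc=[10, 6, 14]
15: 0x2b (blk 10, set 0) → VC-HIT  vc=[12, 6, 14]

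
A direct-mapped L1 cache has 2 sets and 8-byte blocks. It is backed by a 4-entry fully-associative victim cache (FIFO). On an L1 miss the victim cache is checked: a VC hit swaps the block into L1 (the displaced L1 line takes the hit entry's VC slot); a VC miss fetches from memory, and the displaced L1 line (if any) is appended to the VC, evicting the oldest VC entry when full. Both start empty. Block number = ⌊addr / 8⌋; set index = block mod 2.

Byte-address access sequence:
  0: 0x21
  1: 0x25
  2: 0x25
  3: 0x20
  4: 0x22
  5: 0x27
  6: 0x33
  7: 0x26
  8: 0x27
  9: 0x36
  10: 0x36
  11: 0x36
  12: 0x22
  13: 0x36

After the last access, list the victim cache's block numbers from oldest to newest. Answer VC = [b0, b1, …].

#0 0x21→b4/s0 MISS; vc=[]
#1 0x25→b4/s0 L1-HIT; vc=[]
#2 0x25→b4/s0 L1-HIT; vc=[]
#3 0x20→b4/s0 L1-HIT; vc=[]
#4 0x22→b4/s0 L1-HIT; vc=[]
#5 0x27→b4/s0 L1-HIT; vc=[]
#6 0x33→b6/s0 MISS; vc=[4]
#7 0x26→b4/s0 VC-HIT; vc=[6]
#8 0x27→b4/s0 L1-HIT; vc=[6]
#9 0x36→b6/s0 VC-HIT; vc=[4]
#10 0x36→b6/s0 L1-HIT; vc=[4]
#11 0x36→b6/s0 L1-HIT; vc=[4]
#12 0x22→b4/s0 VC-HIT; vc=[6]
#13 0x36→b6/s0 VC-HIT; vc=[4]

VC = [4]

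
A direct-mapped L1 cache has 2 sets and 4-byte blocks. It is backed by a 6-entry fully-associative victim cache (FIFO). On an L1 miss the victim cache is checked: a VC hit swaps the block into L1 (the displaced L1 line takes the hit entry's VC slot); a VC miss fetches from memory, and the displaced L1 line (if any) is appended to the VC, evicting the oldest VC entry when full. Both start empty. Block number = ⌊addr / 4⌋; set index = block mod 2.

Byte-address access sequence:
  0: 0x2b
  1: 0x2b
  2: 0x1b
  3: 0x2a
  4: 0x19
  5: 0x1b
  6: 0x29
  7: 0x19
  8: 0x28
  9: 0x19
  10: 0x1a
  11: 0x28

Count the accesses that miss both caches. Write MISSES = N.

  [0] addr=0x2b blk=10 s=0: MISS | VC []
  [1] addr=0x2b blk=10 s=0: L1-HIT | VC []
  [2] addr=0x1b blk=6 s=0: MISS | VC [10]
  [3] addr=0x2a blk=10 s=0: VC-HIT | VC [6]
  [4] addr=0x19 blk=6 s=0: VC-HIT | VC [10]
  [5] addr=0x1b blk=6 s=0: L1-HIT | VC [10]
  [6] addr=0x29 blk=10 s=0: VC-HIT | VC [6]
  [7] addr=0x19 blk=6 s=0: VC-HIT | VC [10]
  [8] addr=0x28 blk=10 s=0: VC-HIT | VC [6]
  [9] addr=0x19 blk=6 s=0: VC-HIT | VC [10]
  [10] addr=0x1a blk=6 s=0: L1-HIT | VC [10]
  [11] addr=0x28 blk=10 s=0: VC-HIT | VC [6]

MISSES = 2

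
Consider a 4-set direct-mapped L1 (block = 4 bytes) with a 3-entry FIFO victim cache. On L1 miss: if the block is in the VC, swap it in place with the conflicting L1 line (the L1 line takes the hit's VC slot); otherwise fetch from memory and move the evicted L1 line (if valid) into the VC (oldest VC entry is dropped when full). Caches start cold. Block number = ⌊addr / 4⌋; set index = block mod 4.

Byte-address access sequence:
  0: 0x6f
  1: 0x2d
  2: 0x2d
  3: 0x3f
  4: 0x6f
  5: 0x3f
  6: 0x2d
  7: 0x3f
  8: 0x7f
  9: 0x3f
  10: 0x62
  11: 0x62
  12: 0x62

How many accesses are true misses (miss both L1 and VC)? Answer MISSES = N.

MISSES = 5

0: 0x6f (blk 27, set 3) → MISS  vc=[]
1: 0x2d (blk 11, set 3) → MISS  vc=[27]
2: 0x2d (blk 11, set 3) → L1-HIT  vc=[27]
3: 0x3f (blk 15, set 3) → MISS  vc=[27, 11]
4: 0x6f (blk 27, set 3) → VC-HIT  vc=[15, 11]
5: 0x3f (blk 15, set 3) → VC-HIT  vc=[27, 11]
6: 0x2d (blk 11, set 3) → VC-HIT  vc=[27, 15]
7: 0x3f (blk 15, set 3) → VC-HIT  vc=[27, 11]
8: 0x7f (blk 31, set 3) → MISS  vc=[27, 11, 15]
9: 0x3f (blk 15, set 3) → VC-HIT  vc=[27, 11, 31]
10: 0x62 (blk 24, set 0) → MISS  vc=[27, 11, 31]
11: 0x62 (blk 24, set 0) → L1-HIT  vc=[27, 11, 31]
12: 0x62 (blk 24, set 0) → L1-HIT  vc=[27, 11, 31]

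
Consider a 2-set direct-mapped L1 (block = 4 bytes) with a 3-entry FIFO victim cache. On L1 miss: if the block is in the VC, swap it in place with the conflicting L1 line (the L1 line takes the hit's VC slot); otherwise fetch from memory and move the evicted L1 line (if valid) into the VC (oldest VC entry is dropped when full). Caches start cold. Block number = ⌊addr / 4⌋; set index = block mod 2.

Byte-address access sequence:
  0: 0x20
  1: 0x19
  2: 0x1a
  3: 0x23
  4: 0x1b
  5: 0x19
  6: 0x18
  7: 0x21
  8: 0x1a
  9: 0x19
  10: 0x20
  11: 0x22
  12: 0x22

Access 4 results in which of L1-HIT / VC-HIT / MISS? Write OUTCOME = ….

OUTCOME = VC-HIT

  [0] addr=0x20 blk=8 s=0: MISS | VC []
  [1] addr=0x19 blk=6 s=0: MISS | VC [8]
  [2] addr=0x1a blk=6 s=0: L1-HIT | VC [8]
  [3] addr=0x23 blk=8 s=0: VC-HIT | VC [6]
  [4] addr=0x1b blk=6 s=0: VC-HIT | VC [8]
  [5] addr=0x19 blk=6 s=0: L1-HIT | VC [8]
  [6] addr=0x18 blk=6 s=0: L1-HIT | VC [8]
  [7] addr=0x21 blk=8 s=0: VC-HIT | VC [6]
  [8] addr=0x1a blk=6 s=0: VC-HIT | VC [8]
  [9] addr=0x19 blk=6 s=0: L1-HIT | VC [8]
  [10] addr=0x20 blk=8 s=0: VC-HIT | VC [6]
  [11] addr=0x22 blk=8 s=0: L1-HIT | VC [6]
  [12] addr=0x22 blk=8 s=0: L1-HIT | VC [6]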